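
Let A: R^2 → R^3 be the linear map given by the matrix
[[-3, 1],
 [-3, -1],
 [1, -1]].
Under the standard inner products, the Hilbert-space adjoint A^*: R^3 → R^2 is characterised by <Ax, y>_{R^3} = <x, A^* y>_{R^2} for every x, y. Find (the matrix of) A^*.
A^* = A^T =
[[-3, -3, 1],
 [1, -1, -1]]

For real matrices with standard dot products, the defining identity <Ax, y> = <x, A^* y> gives (Ax)^T y = x^T (A^*) y, i.e. x^T A^T y = x^T (A^*) y. Since this holds for all x, y, we must have A^* = A^T. Therefore
A^* =
[[-3, -3, 1],
 [1, -1, -1]].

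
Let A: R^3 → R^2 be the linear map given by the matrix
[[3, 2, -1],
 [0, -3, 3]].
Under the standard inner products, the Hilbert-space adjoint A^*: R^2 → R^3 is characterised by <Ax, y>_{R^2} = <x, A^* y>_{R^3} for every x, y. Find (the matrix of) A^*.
A^* = A^T =
[[3, 0],
 [2, -3],
 [-1, 3]]

For real matrices with standard dot products, the defining identity <Ax, y> = <x, A^* y> gives (Ax)^T y = x^T (A^*) y, i.e. x^T A^T y = x^T (A^*) y. Since this holds for all x, y, we must have A^* = A^T. Therefore
A^* =
[[3, 0],
 [2, -3],
 [-1, 3]].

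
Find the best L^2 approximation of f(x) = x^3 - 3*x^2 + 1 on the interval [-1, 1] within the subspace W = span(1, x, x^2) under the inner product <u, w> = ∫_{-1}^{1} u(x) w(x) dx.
g(x) = -3*x^2 + 3*x/5 + 1

The best approximation g ∈ W is the orthogonal projection of f onto W. Writing g = a_0 + a_1 x + a_2 x^2, the coefficients solve the normal equations G · a = b where
  G_{ij} = <φ_i, φ_j> and b_i = <f, φ_i>, with φ_0 = 1, φ_1 = x, φ_2 = x^2.
G =
  [2, 0, 2/3]
  [0, 2/3, 0]
  [2/3, 0, 2/5],
b = (0, 2/5, -8/15).
Solving gives a_0 = 1, a_1 = 3/5, a_2 = -3, so
  g(x) = -3*x^2 + 3*x/5 + 1.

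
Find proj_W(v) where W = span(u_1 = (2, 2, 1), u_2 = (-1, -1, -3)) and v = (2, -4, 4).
proj_W(v) = (-1, -1, 4)

Set up U = [u_1 | ... | u_2] ∈ R^(3×2). The projector onto W = col(U) is P = U (U^T U)^(-1) U^T.
Compute U^T U =
  [9, -7]
  [-7, 11],
and U^T v = (0, -10).
Solve U^T U · c = U^T v for the coefficients: c = (-7/5, -9/5). The projection is proj_W(v) = U c.
Check: (v - proj_W(v)) · u_1 = 0  (should be 0).
Check: (v - proj_W(v)) · u_2 = 0  (should be 0).
Result: proj_W(v) = (-1, -1, 4).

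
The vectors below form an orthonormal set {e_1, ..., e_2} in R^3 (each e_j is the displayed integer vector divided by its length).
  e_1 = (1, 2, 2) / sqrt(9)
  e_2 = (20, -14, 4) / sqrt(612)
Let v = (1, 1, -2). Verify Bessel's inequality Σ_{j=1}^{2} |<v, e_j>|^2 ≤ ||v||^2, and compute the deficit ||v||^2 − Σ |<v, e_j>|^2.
Σ |<v, e_j>|^2 = 2/17; ||v||^2 = 6; deficit = 100/17

Write each e_j = u_j / sqrt(<u_j, u_j>) where u_j is the displayed integer vector. Then <v, e_j> = <v, u_j> / sqrt(<u_j, u_j>), so |<v, e_j>|^2 = <v, u_j>^2 / <u_j, u_j>.
Coefficients: <v, e_1> = -1/sqrt(9), <v, e_2> = -2/sqrt(612).
Square and sum: Σ |<v, e_j>|^2 = 2/17.
Compute ||v||^2 = v·v = 6.
Deficit = 6 − 2/17 = 100/17 ≥ 0, confirming Bessel's inequality. (The deficit equals ||v − Σ <v,e_j> e_j||^2, the squared distance from v to span{e_j}.)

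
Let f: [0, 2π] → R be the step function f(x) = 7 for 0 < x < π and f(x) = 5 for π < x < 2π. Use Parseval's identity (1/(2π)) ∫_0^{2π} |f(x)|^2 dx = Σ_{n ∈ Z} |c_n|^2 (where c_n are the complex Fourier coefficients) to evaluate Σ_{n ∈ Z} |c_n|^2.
Σ |c_n|^2 = 37

Parseval equates the L^2 energy of f (normalised by 1/(2π)) with the ℓ^2 sum of its Fourier coefficients: (1/(2π)) ∫_0^{2π} |f|^2 = Σ |c_n|^2.
Compute the left side: (1/(2π)) [∫_0^π 7^2 dx + ∫_π^{2π} 5^2 dx] = (1/(2π)) · (49π + 25π) = (49 + 25)/2 = 37.
So Σ_{n ∈ Z} |c_n|^2 = 37.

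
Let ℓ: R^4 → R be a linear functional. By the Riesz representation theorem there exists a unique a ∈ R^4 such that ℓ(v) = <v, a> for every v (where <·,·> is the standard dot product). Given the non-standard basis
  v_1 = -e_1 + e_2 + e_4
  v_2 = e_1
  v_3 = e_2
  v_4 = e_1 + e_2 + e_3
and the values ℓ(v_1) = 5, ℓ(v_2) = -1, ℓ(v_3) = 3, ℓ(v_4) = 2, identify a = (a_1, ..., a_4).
a = (-1, 3, 0, 1)

Write a = (a_1, ..., a_4) in the standard basis. For each basis vector v_i, ℓ(v_i) = <v_i, a> is a linear equation in the a_j's. Collect the n equations into a matrix system V a = ℓ, where row i of V is v_i (expressed in the standard basis). Since V is invertible (lower-triangular with 1s on the diagonal, up to permutation), solve by back-substitution:
  V =
[[-1, 1, 0, 1],
 [1, 0, 0, 0],
 [0, 1, 0, 0],
 [1, 1, 1, 0]]
  V a = (5, -1, 3, 2)
Solving gives a = (-1, 3, 0, 1).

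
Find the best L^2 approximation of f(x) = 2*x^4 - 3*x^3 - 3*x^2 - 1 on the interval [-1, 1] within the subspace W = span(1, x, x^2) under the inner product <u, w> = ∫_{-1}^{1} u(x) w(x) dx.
g(x) = -9*x^2/7 - 9*x/5 - 41/35

The best approximation g ∈ W is the orthogonal projection of f onto W. Writing g = a_0 + a_1 x + a_2 x^2, the coefficients solve the normal equations G · a = b where
  G_{ij} = <φ_i, φ_j> and b_i = <f, φ_i>, with φ_0 = 1, φ_1 = x, φ_2 = x^2.
G =
  [2, 0, 2/3]
  [0, 2/3, 0]
  [2/3, 0, 2/5],
b = (-16/5, -6/5, -136/105).
Solving gives a_0 = -41/35, a_1 = -9/5, a_2 = -9/7, so
  g(x) = -9*x^2/7 - 9*x/5 - 41/35.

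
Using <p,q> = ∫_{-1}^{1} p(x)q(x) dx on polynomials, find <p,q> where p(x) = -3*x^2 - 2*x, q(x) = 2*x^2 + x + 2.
<p,q> = -116/15

Expand the product: p(x)·q(x) = -6*x^4 - 7*x^3 - 8*x^2 - 4*x.
∫_{-1}^{1} of each monomial x^k gives [2/(k+1) if k even, 0 if k odd]. Integrating term-by-term (or equivalently evaluating the antiderivative F(x) = -6*x^5/5 - 7*x^4/4 - 8*x^3/3 - 2*x^2 at the endpoints):
  F(1) − F(−1) = -457/60 − (7/60) = -116/15.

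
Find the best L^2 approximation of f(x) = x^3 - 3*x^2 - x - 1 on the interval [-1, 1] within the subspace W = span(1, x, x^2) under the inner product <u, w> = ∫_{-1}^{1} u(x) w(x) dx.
g(x) = -3*x^2 - 2*x/5 - 1

The best approximation g ∈ W is the orthogonal projection of f onto W. Writing g = a_0 + a_1 x + a_2 x^2, the coefficients solve the normal equations G · a = b where
  G_{ij} = <φ_i, φ_j> and b_i = <f, φ_i>, with φ_0 = 1, φ_1 = x, φ_2 = x^2.
G =
  [2, 0, 2/3]
  [0, 2/3, 0]
  [2/3, 0, 2/5],
b = (-4, -4/15, -28/15).
Solving gives a_0 = -1, a_1 = -2/5, a_2 = -3, so
  g(x) = -3*x^2 - 2*x/5 - 1.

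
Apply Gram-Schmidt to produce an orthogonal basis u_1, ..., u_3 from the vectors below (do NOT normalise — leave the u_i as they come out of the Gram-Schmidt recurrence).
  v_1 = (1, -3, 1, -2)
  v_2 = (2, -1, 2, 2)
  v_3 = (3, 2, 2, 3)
Orthogonal basis:
  u_1 = (1, -3, 1, -2)
  u_2 = (9/5, -2/5, 9/5, 12/5)
  u_3 = (229/186, 34/31, 43/186, -85/93)

Apply the Gram-Schmidt recurrence
  u_1 = v_1
  u_i = v_i − Σ_{j<i} ((v_i · u_j) / (u_j · u_j)) · u_j.

Step by step this gives:
  u_1 = (1, -3, 1, -2)
  u_2 = (9/5, -2/5, 9/5, 12/5)
  u_3 = (229/186, 34/31, 43/186, -85/93)

Orthogonality check:
  u_2 · u_1 = 0 (should be 0)
  u_3 · u_1 = 0 (should be 0)
  u_3 · u_2 = 0 (should be 0)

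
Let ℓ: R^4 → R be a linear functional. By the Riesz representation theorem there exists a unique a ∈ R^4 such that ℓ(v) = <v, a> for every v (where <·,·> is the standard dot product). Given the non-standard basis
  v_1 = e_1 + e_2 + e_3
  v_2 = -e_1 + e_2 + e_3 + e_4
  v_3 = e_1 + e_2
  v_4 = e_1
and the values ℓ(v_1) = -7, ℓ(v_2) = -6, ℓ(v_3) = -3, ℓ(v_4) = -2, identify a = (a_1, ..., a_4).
a = (-2, -1, -4, -3)

Write a = (a_1, ..., a_4) in the standard basis. For each basis vector v_i, ℓ(v_i) = <v_i, a> is a linear equation in the a_j's. Collect the n equations into a matrix system V a = ℓ, where row i of V is v_i (expressed in the standard basis). Since V is invertible (lower-triangular with 1s on the diagonal, up to permutation), solve by back-substitution:
  V =
[[1, 1, 1, 0],
 [-1, 1, 1, 1],
 [1, 1, 0, 0],
 [1, 0, 0, 0]]
  V a = (-7, -6, -3, -2)
Solving gives a = (-2, -1, -4, -3).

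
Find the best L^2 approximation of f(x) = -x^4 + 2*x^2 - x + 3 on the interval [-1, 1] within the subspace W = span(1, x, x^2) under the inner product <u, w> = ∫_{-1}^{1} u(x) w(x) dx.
g(x) = 8*x^2/7 - x + 108/35

The best approximation g ∈ W is the orthogonal projection of f onto W. Writing g = a_0 + a_1 x + a_2 x^2, the coefficients solve the normal equations G · a = b where
  G_{ij} = <φ_i, φ_j> and b_i = <f, φ_i>, with φ_0 = 1, φ_1 = x, φ_2 = x^2.
G =
  [2, 0, 2/3]
  [0, 2/3, 0]
  [2/3, 0, 2/5],
b = (104/15, -2/3, 88/35).
Solving gives a_0 = 108/35, a_1 = -1, a_2 = 8/7, so
  g(x) = 8*x^2/7 - x + 108/35.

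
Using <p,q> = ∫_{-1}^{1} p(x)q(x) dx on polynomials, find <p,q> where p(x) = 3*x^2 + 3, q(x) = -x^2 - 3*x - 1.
<p,q> = -56/5

Expand the product: p(x)·q(x) = -3*x^4 - 9*x^3 - 6*x^2 - 9*x - 3.
∫_{-1}^{1} of each monomial x^k gives [2/(k+1) if k even, 0 if k odd]. Integrating term-by-term (or equivalently evaluating the antiderivative F(x) = -3*x^5/5 - 9*x^4/4 - 2*x^3 - 9*x^2/2 - 3*x at the endpoints):
  F(1) − F(−1) = -247/20 − (-23/20) = -56/5.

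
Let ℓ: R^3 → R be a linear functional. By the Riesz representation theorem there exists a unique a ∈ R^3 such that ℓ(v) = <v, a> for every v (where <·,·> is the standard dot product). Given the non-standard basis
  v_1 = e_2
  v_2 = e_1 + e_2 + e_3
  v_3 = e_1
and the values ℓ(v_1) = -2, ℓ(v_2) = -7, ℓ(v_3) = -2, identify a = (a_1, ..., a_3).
a = (-2, -2, -3)

Write a = (a_1, ..., a_3) in the standard basis. For each basis vector v_i, ℓ(v_i) = <v_i, a> is a linear equation in the a_j's. Collect the n equations into a matrix system V a = ℓ, where row i of V is v_i (expressed in the standard basis). Since V is invertible (lower-triangular with 1s on the diagonal, up to permutation), solve by back-substitution:
  V =
[[0, 1, 0],
 [1, 1, 1],
 [1, 0, 0]]
  V a = (-2, -7, -2)
Solving gives a = (-2, -2, -3).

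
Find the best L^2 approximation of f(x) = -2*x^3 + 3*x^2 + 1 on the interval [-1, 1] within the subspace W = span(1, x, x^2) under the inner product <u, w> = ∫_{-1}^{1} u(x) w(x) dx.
g(x) = 3*x^2 - 6*x/5 + 1

The best approximation g ∈ W is the orthogonal projection of f onto W. Writing g = a_0 + a_1 x + a_2 x^2, the coefficients solve the normal equations G · a = b where
  G_{ij} = <φ_i, φ_j> and b_i = <f, φ_i>, with φ_0 = 1, φ_1 = x, φ_2 = x^2.
G =
  [2, 0, 2/3]
  [0, 2/3, 0]
  [2/3, 0, 2/5],
b = (4, -4/5, 28/15).
Solving gives a_0 = 1, a_1 = -6/5, a_2 = 3, so
  g(x) = 3*x^2 - 6*x/5 + 1.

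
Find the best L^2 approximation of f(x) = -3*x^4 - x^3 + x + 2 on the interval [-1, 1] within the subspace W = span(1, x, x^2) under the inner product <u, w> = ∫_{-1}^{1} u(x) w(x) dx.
g(x) = -18*x^2/7 + 2*x/5 + 79/35

The best approximation g ∈ W is the orthogonal projection of f onto W. Writing g = a_0 + a_1 x + a_2 x^2, the coefficients solve the normal equations G · a = b where
  G_{ij} = <φ_i, φ_j> and b_i = <f, φ_i>, with φ_0 = 1, φ_1 = x, φ_2 = x^2.
G =
  [2, 0, 2/3]
  [0, 2/3, 0]
  [2/3, 0, 2/5],
b = (14/5, 4/15, 10/21).
Solving gives a_0 = 79/35, a_1 = 2/5, a_2 = -18/7, so
  g(x) = -18*x^2/7 + 2*x/5 + 79/35.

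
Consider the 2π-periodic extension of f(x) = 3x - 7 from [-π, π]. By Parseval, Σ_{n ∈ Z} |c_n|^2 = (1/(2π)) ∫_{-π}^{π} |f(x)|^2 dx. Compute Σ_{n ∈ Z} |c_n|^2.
Σ |c_n|^2 = 3π^2 + 49

Expand and integrate term by term over [-π, π]:
  ∫ (3x)^2 dx = 9·(2π^3/3); ∫ 2·3·(-7)·x dx = 0 (odd integrand); ∫ (-7)^2 dx = 49·2π.
So (1/(2π)) ∫_{-π}^{π} (3x - 7)^2 dx = 9π^2/3 + 49 = 3π^2 + 49.
Parseval ⇒ Σ |c_n|^2 = 3π^2 + 49.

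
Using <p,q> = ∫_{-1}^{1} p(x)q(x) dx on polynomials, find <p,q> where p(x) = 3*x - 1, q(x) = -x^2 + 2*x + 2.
<p,q> = 2/3

Expand the product: p(x)·q(x) = -3*x^3 + 7*x^2 + 4*x - 2.
∫_{-1}^{1} of each monomial x^k gives [2/(k+1) if k even, 0 if k odd]. Integrating term-by-term (or equivalently evaluating the antiderivative F(x) = -3*x^4/4 + 7*x^3/3 + 2*x^2 - 2*x at the endpoints):
  F(1) − F(−1) = 19/12 − (11/12) = 2/3.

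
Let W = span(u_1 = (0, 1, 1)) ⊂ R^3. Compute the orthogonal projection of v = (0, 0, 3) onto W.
proj_W(v) = (0, 3/2, 3/2)

Set up U = [u_1 | ... | u_1] ∈ R^(3×1). The projector onto W = col(U) is P = U (U^T U)^(-1) U^T.
Compute U^T U =
  [2],
and U^T v = (3).
Solve U^T U · c = U^T v for the coefficients: c = (3/2). The projection is proj_W(v) = U c.
Check: (v - proj_W(v)) · u_1 = 0  (should be 0).
Result: proj_W(v) = (0, 3/2, 3/2).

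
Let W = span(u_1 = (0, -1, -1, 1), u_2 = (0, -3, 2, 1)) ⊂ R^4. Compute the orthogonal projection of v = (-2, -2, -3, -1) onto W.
proj_W(v) = (0, -25/38, -40/19, 47/38)

Set up U = [u_1 | ... | u_2] ∈ R^(4×2). The projector onto W = col(U) is P = U (U^T U)^(-1) U^T.
Compute U^T U =
  [3, 2]
  [2, 14],
and U^T v = (4, -1).
Solve U^T U · c = U^T v for the coefficients: c = (29/19, -11/38). The projection is proj_W(v) = U c.
Check: (v - proj_W(v)) · u_1 = 0  (should be 0).
Check: (v - proj_W(v)) · u_2 = 0  (should be 0).
Result: proj_W(v) = (0, -25/38, -40/19, 47/38).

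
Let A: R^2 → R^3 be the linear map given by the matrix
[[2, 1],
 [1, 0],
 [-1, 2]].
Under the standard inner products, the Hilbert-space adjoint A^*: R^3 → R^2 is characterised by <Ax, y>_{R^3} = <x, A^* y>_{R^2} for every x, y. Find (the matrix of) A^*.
A^* = A^T =
[[2, 1, -1],
 [1, 0, 2]]

For real matrices with standard dot products, the defining identity <Ax, y> = <x, A^* y> gives (Ax)^T y = x^T (A^*) y, i.e. x^T A^T y = x^T (A^*) y. Since this holds for all x, y, we must have A^* = A^T. Therefore
A^* =
[[2, 1, -1],
 [1, 0, 2]].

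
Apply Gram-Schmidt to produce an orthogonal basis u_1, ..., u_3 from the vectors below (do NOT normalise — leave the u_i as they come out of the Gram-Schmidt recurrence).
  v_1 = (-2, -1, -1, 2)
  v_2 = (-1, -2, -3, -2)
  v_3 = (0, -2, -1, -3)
Orthogonal basis:
  u_1 = (-2, -1, -1, 2)
  u_2 = (-2/5, -17/10, -27/10, -13/5)
  u_3 = (-47/171, -157/171, 17/19, -49/171)

Apply the Gram-Schmidt recurrence
  u_1 = v_1
  u_i = v_i − Σ_{j<i} ((v_i · u_j) / (u_j · u_j)) · u_j.

Step by step this gives:
  u_1 = (-2, -1, -1, 2)
  u_2 = (-2/5, -17/10, -27/10, -13/5)
  u_3 = (-47/171, -157/171, 17/19, -49/171)

Orthogonality check:
  u_2 · u_1 = 0 (should be 0)
  u_3 · u_1 = 0 (should be 0)
  u_3 · u_2 = 0 (should be 0)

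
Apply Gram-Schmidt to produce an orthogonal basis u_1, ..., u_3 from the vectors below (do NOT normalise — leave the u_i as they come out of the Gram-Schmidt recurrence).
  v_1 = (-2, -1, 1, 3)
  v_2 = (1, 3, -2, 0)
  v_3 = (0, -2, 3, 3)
Orthogonal basis:
  u_1 = (-2, -1, 1, 3)
  u_2 = (1/15, 38/15, -23/15, 7/5)
  u_3 = (306/161, 36/161, 9/7, 21/23)

Apply the Gram-Schmidt recurrence
  u_1 = v_1
  u_i = v_i − Σ_{j<i} ((v_i · u_j) / (u_j · u_j)) · u_j.

Step by step this gives:
  u_1 = (-2, -1, 1, 3)
  u_2 = (1/15, 38/15, -23/15, 7/5)
  u_3 = (306/161, 36/161, 9/7, 21/23)

Orthogonality check:
  u_2 · u_1 = 0 (should be 0)
  u_3 · u_1 = 0 (should be 0)
  u_3 · u_2 = 0 (should be 0)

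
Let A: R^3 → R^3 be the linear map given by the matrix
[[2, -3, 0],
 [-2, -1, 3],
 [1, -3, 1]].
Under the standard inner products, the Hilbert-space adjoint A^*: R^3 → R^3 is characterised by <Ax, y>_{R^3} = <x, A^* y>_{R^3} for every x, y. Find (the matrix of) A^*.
A^* = A^T =
[[2, -2, 1],
 [-3, -1, -3],
 [0, 3, 1]]

For real matrices with standard dot products, the defining identity <Ax, y> = <x, A^* y> gives (Ax)^T y = x^T (A^*) y, i.e. x^T A^T y = x^T (A^*) y. Since this holds for all x, y, we must have A^* = A^T. Therefore
A^* =
[[2, -2, 1],
 [-3, -1, -3],
 [0, 3, 1]].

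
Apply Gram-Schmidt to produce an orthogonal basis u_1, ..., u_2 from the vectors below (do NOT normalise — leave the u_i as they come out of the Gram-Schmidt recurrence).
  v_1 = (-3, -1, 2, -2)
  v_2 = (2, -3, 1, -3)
Orthogonal basis:
  u_1 = (-3, -1, 2, -2)
  u_2 = (17/6, -49/18, 4/9, -22/9)

Apply the Gram-Schmidt recurrence
  u_1 = v_1
  u_i = v_i − Σ_{j<i} ((v_i · u_j) / (u_j · u_j)) · u_j.

Step by step this gives:
  u_1 = (-3, -1, 2, -2)
  u_2 = (17/6, -49/18, 4/9, -22/9)

Orthogonality check:
  u_2 · u_1 = 0 (should be 0)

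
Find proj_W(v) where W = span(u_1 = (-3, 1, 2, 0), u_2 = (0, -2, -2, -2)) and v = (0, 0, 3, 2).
proj_W(v) = (-3/11, 5/3, 58/33, 52/33)

Set up U = [u_1 | ... | u_2] ∈ R^(4×2). The projector onto W = col(U) is P = U (U^T U)^(-1) U^T.
Compute U^T U =
  [14, -6]
  [-6, 12],
and U^T v = (6, -10).
Solve U^T U · c = U^T v for the coefficients: c = (1/11, -26/33). The projection is proj_W(v) = U c.
Check: (v - proj_W(v)) · u_1 = 0  (should be 0).
Check: (v - proj_W(v)) · u_2 = 0  (should be 0).
Result: proj_W(v) = (-3/11, 5/3, 58/33, 52/33).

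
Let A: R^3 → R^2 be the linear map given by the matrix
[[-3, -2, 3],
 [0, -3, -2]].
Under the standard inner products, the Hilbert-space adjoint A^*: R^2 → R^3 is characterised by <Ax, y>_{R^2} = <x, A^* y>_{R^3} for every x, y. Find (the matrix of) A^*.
A^* = A^T =
[[-3, 0],
 [-2, -3],
 [3, -2]]

For real matrices with standard dot products, the defining identity <Ax, y> = <x, A^* y> gives (Ax)^T y = x^T (A^*) y, i.e. x^T A^T y = x^T (A^*) y. Since this holds for all x, y, we must have A^* = A^T. Therefore
A^* =
[[-3, 0],
 [-2, -3],
 [3, -2]].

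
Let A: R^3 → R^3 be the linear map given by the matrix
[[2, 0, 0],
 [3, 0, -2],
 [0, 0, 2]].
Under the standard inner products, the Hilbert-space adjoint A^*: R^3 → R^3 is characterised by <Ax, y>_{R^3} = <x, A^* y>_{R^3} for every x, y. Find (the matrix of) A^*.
A^* = A^T =
[[2, 3, 0],
 [0, 0, 0],
 [0, -2, 2]]

For real matrices with standard dot products, the defining identity <Ax, y> = <x, A^* y> gives (Ax)^T y = x^T (A^*) y, i.e. x^T A^T y = x^T (A^*) y. Since this holds for all x, y, we must have A^* = A^T. Therefore
A^* =
[[2, 3, 0],
 [0, 0, 0],
 [0, -2, 2]].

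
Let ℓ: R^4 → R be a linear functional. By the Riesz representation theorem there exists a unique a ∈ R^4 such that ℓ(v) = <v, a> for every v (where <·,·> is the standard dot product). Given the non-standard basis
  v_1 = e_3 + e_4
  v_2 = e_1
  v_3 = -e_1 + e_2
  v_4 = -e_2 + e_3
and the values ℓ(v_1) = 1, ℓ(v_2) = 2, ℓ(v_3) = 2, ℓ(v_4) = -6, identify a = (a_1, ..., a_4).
a = (2, 4, -2, 3)

Write a = (a_1, ..., a_4) in the standard basis. For each basis vector v_i, ℓ(v_i) = <v_i, a> is a linear equation in the a_j's. Collect the n equations into a matrix system V a = ℓ, where row i of V is v_i (expressed in the standard basis). Since V is invertible (lower-triangular with 1s on the diagonal, up to permutation), solve by back-substitution:
  V =
[[0, 0, 1, 1],
 [1, 0, 0, 0],
 [-1, 1, 0, 0],
 [0, -1, 1, 0]]
  V a = (1, 2, 2, -6)
Solving gives a = (2, 4, -2, 3).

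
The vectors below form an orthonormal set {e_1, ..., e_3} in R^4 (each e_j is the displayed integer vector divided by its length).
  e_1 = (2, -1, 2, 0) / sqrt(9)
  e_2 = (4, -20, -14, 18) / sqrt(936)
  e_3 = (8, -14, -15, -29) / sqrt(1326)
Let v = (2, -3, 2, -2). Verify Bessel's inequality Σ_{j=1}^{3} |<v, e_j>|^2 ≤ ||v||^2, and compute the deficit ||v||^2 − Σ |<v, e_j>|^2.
Σ |<v, e_j>|^2 = 971/51; ||v||^2 = 21; deficit = 100/51

Write each e_j = u_j / sqrt(<u_j, u_j>) where u_j is the displayed integer vector. Then <v, e_j> = <v, u_j> / sqrt(<u_j, u_j>), so |<v, e_j>|^2 = <v, u_j>^2 / <u_j, u_j>.
Coefficients: <v, e_1> = 11/sqrt(9), <v, e_2> = 4/sqrt(936), <v, e_3> = 86/sqrt(1326).
Square and sum: Σ |<v, e_j>|^2 = 971/51.
Compute ||v||^2 = v·v = 21.
Deficit = 21 − 971/51 = 100/51 ≥ 0, confirming Bessel's inequality. (The deficit equals ||v − Σ <v,e_j> e_j||^2, the squared distance from v to span{e_j}.)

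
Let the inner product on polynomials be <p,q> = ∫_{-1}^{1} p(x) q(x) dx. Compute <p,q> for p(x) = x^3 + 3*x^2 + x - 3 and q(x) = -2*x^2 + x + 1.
<p,q> = -4/3

Expand the product: p(x)·q(x) = -2*x^5 - 5*x^4 + 2*x^3 + 10*x^2 - 2*x - 3.
∫_{-1}^{1} of each monomial x^k gives [2/(k+1) if k even, 0 if k odd]. Integrating term-by-term (or equivalently evaluating the antiderivative F(x) = -x^6/3 - x^5 + x^4/2 + 10*x^3/3 - x^2 - 3*x at the endpoints):
  F(1) − F(−1) = -3/2 − (-1/6) = -4/3.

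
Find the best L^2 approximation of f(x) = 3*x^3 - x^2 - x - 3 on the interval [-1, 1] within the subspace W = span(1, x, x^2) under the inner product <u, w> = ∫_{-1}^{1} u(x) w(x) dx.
g(x) = -x^2 + 4*x/5 - 3

The best approximation g ∈ W is the orthogonal projection of f onto W. Writing g = a_0 + a_1 x + a_2 x^2, the coefficients solve the normal equations G · a = b where
  G_{ij} = <φ_i, φ_j> and b_i = <f, φ_i>, with φ_0 = 1, φ_1 = x, φ_2 = x^2.
G =
  [2, 0, 2/3]
  [0, 2/3, 0]
  [2/3, 0, 2/5],
b = (-20/3, 8/15, -12/5).
Solving gives a_0 = -3, a_1 = 4/5, a_2 = -1, so
  g(x) = -x^2 + 4*x/5 - 3.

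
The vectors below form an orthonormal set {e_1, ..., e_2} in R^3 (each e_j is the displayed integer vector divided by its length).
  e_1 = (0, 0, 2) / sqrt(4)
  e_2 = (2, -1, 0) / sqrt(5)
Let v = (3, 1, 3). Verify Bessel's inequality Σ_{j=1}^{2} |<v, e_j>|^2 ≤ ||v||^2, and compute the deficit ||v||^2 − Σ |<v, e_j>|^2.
Σ |<v, e_j>|^2 = 14; ||v||^2 = 19; deficit = 5

Write each e_j = u_j / sqrt(<u_j, u_j>) where u_j is the displayed integer vector. Then <v, e_j> = <v, u_j> / sqrt(<u_j, u_j>), so |<v, e_j>|^2 = <v, u_j>^2 / <u_j, u_j>.
Coefficients: <v, e_1> = 6/sqrt(4), <v, e_2> = 5/sqrt(5).
Square and sum: Σ |<v, e_j>|^2 = 14.
Compute ||v||^2 = v·v = 19.
Deficit = 19 − 14 = 5 ≥ 0, confirming Bessel's inequality. (The deficit equals ||v − Σ <v,e_j> e_j||^2, the squared distance from v to span{e_j}.)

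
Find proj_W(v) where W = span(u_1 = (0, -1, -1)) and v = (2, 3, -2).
proj_W(v) = (0, 1/2, 1/2)

Set up U = [u_1 | ... | u_1] ∈ R^(3×1). The projector onto W = col(U) is P = U (U^T U)^(-1) U^T.
Compute U^T U =
  [2],
and U^T v = (-1).
Solve U^T U · c = U^T v for the coefficients: c = (-1/2). The projection is proj_W(v) = U c.
Check: (v - proj_W(v)) · u_1 = 0  (should be 0).
Result: proj_W(v) = (0, 1/2, 1/2).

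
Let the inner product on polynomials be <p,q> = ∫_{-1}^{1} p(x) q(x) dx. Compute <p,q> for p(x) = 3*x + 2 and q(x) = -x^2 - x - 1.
<p,q> = -22/3

Expand the product: p(x)·q(x) = -3*x^3 - 5*x^2 - 5*x - 2.
∫_{-1}^{1} of each monomial x^k gives [2/(k+1) if k even, 0 if k odd]. Integrating term-by-term (or equivalently evaluating the antiderivative F(x) = -3*x^4/4 - 5*x^3/3 - 5*x^2/2 - 2*x at the endpoints):
  F(1) − F(−1) = -83/12 − (5/12) = -22/3.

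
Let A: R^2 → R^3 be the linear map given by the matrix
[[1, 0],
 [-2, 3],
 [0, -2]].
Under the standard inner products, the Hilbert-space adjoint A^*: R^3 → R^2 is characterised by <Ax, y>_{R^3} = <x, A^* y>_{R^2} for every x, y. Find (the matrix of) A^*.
A^* = A^T =
[[1, -2, 0],
 [0, 3, -2]]

For real matrices with standard dot products, the defining identity <Ax, y> = <x, A^* y> gives (Ax)^T y = x^T (A^*) y, i.e. x^T A^T y = x^T (A^*) y. Since this holds for all x, y, we must have A^* = A^T. Therefore
A^* =
[[1, -2, 0],
 [0, 3, -2]].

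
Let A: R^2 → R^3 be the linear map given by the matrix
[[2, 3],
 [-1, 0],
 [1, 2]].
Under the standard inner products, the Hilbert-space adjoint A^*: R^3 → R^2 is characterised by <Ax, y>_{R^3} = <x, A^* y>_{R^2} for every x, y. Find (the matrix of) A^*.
A^* = A^T =
[[2, -1, 1],
 [3, 0, 2]]

For real matrices with standard dot products, the defining identity <Ax, y> = <x, A^* y> gives (Ax)^T y = x^T (A^*) y, i.e. x^T A^T y = x^T (A^*) y. Since this holds for all x, y, we must have A^* = A^T. Therefore
A^* =
[[2, -1, 1],
 [3, 0, 2]].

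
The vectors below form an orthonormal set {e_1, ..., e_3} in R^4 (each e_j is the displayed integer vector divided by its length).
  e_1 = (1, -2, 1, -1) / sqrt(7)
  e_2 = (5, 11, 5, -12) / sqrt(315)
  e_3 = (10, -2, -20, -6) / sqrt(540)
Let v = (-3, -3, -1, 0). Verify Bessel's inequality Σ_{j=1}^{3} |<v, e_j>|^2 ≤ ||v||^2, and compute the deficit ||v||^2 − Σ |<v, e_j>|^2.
Σ |<v, e_j>|^2 = 257/27; ||v||^2 = 19; deficit = 256/27

Write each e_j = u_j / sqrt(<u_j, u_j>) where u_j is the displayed integer vector. Then <v, e_j> = <v, u_j> / sqrt(<u_j, u_j>), so |<v, e_j>|^2 = <v, u_j>^2 / <u_j, u_j>.
Coefficients: <v, e_1> = 2/sqrt(7), <v, e_2> = -53/sqrt(315), <v, e_3> = -4/sqrt(540).
Square and sum: Σ |<v, e_j>|^2 = 257/27.
Compute ||v||^2 = v·v = 19.
Deficit = 19 − 257/27 = 256/27 ≥ 0, confirming Bessel's inequality. (The deficit equals ||v − Σ <v,e_j> e_j||^2, the squared distance from v to span{e_j}.)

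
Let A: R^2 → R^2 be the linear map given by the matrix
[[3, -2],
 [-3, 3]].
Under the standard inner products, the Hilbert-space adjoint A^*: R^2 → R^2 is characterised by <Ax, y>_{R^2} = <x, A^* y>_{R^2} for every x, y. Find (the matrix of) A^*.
A^* = A^T =
[[3, -3],
 [-2, 3]]

For real matrices with standard dot products, the defining identity <Ax, y> = <x, A^* y> gives (Ax)^T y = x^T (A^*) y, i.e. x^T A^T y = x^T (A^*) y. Since this holds for all x, y, we must have A^* = A^T. Therefore
A^* =
[[3, -3],
 [-2, 3]].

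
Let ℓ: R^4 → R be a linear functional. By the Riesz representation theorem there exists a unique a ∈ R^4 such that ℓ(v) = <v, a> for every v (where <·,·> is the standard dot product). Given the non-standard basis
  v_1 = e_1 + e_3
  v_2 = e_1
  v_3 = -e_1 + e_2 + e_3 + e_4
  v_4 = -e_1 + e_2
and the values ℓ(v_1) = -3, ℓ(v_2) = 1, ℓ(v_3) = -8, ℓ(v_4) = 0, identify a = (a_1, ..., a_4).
a = (1, 1, -4, -4)

Write a = (a_1, ..., a_4) in the standard basis. For each basis vector v_i, ℓ(v_i) = <v_i, a> is a linear equation in the a_j's. Collect the n equations into a matrix system V a = ℓ, where row i of V is v_i (expressed in the standard basis). Since V is invertible (lower-triangular with 1s on the diagonal, up to permutation), solve by back-substitution:
  V =
[[1, 0, 1, 0],
 [1, 0, 0, 0],
 [-1, 1, 1, 1],
 [-1, 1, 0, 0]]
  V a = (-3, 1, -8, 0)
Solving gives a = (1, 1, -4, -4).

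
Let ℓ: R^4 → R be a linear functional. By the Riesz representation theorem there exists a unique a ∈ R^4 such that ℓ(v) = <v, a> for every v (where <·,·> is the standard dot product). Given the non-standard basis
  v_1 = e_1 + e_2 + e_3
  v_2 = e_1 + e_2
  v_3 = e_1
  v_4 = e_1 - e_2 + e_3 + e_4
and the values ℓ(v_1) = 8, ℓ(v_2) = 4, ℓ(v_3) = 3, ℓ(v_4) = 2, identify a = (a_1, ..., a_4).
a = (3, 1, 4, -4)

Write a = (a_1, ..., a_4) in the standard basis. For each basis vector v_i, ℓ(v_i) = <v_i, a> is a linear equation in the a_j's. Collect the n equations into a matrix system V a = ℓ, where row i of V is v_i (expressed in the standard basis). Since V is invertible (lower-triangular with 1s on the diagonal, up to permutation), solve by back-substitution:
  V =
[[1, 1, 1, 0],
 [1, 1, 0, 0],
 [1, 0, 0, 0],
 [1, -1, 1, 1]]
  V a = (8, 4, 3, 2)
Solving gives a = (3, 1, 4, -4).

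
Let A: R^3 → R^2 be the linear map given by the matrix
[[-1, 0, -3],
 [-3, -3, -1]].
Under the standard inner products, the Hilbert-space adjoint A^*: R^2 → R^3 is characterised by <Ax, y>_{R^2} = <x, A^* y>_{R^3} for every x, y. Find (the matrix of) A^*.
A^* = A^T =
[[-1, -3],
 [0, -3],
 [-3, -1]]

For real matrices with standard dot products, the defining identity <Ax, y> = <x, A^* y> gives (Ax)^T y = x^T (A^*) y, i.e. x^T A^T y = x^T (A^*) y. Since this holds for all x, y, we must have A^* = A^T. Therefore
A^* =
[[-1, -3],
 [0, -3],
 [-3, -1]].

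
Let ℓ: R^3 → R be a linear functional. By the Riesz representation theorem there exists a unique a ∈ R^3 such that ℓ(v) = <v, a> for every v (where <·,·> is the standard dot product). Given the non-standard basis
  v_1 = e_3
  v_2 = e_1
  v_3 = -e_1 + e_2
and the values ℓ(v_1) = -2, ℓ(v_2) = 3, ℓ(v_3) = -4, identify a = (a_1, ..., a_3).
a = (3, -1, -2)

Write a = (a_1, ..., a_3) in the standard basis. For each basis vector v_i, ℓ(v_i) = <v_i, a> is a linear equation in the a_j's. Collect the n equations into a matrix system V a = ℓ, where row i of V is v_i (expressed in the standard basis). Since V is invertible (lower-triangular with 1s on the diagonal, up to permutation), solve by back-substitution:
  V =
[[0, 0, 1],
 [1, 0, 0],
 [-1, 1, 0]]
  V a = (-2, 3, -4)
Solving gives a = (3, -1, -2).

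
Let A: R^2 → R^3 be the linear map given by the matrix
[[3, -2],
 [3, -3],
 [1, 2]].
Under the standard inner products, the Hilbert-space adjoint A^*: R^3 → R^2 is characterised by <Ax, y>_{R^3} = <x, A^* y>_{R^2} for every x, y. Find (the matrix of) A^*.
A^* = A^T =
[[3, 3, 1],
 [-2, -3, 2]]

For real matrices with standard dot products, the defining identity <Ax, y> = <x, A^* y> gives (Ax)^T y = x^T (A^*) y, i.e. x^T A^T y = x^T (A^*) y. Since this holds for all x, y, we must have A^* = A^T. Therefore
A^* =
[[3, 3, 1],
 [-2, -3, 2]].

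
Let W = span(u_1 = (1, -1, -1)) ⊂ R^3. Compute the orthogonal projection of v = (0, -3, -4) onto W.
proj_W(v) = (7/3, -7/3, -7/3)

Set up U = [u_1 | ... | u_1] ∈ R^(3×1). The projector onto W = col(U) is P = U (U^T U)^(-1) U^T.
Compute U^T U =
  [3],
and U^T v = (7).
Solve U^T U · c = U^T v for the coefficients: c = (7/3). The projection is proj_W(v) = U c.
Check: (v - proj_W(v)) · u_1 = 0  (should be 0).
Result: proj_W(v) = (7/3, -7/3, -7/3).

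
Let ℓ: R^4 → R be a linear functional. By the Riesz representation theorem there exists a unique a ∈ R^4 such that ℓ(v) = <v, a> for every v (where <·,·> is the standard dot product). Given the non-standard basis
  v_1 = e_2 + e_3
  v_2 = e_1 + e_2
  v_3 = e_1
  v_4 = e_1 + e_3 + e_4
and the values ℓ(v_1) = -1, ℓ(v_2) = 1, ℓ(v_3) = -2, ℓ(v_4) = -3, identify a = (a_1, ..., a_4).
a = (-2, 3, -4, 3)

Write a = (a_1, ..., a_4) in the standard basis. For each basis vector v_i, ℓ(v_i) = <v_i, a> is a linear equation in the a_j's. Collect the n equations into a matrix system V a = ℓ, where row i of V is v_i (expressed in the standard basis). Since V is invertible (lower-triangular with 1s on the diagonal, up to permutation), solve by back-substitution:
  V =
[[0, 1, 1, 0],
 [1, 1, 0, 0],
 [1, 0, 0, 0],
 [1, 0, 1, 1]]
  V a = (-1, 1, -2, -3)
Solving gives a = (-2, 3, -4, 3).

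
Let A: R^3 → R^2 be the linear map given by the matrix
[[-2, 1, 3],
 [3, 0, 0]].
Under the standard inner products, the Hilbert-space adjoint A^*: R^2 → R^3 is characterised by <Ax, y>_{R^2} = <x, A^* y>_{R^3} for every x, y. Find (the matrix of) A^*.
A^* = A^T =
[[-2, 3],
 [1, 0],
 [3, 0]]

For real matrices with standard dot products, the defining identity <Ax, y> = <x, A^* y> gives (Ax)^T y = x^T (A^*) y, i.e. x^T A^T y = x^T (A^*) y. Since this holds for all x, y, we must have A^* = A^T. Therefore
A^* =
[[-2, 3],
 [1, 0],
 [3, 0]].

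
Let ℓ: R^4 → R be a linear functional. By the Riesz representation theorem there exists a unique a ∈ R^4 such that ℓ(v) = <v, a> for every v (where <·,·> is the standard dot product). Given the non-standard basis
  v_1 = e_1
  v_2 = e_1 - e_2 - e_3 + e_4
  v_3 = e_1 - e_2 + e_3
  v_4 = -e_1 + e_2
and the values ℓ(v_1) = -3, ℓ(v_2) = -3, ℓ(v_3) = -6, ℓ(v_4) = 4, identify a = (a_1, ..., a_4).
a = (-3, 1, -2, -1)

Write a = (a_1, ..., a_4) in the standard basis. For each basis vector v_i, ℓ(v_i) = <v_i, a> is a linear equation in the a_j's. Collect the n equations into a matrix system V a = ℓ, where row i of V is v_i (expressed in the standard basis). Since V is invertible (lower-triangular with 1s on the diagonal, up to permutation), solve by back-substitution:
  V =
[[1, 0, 0, 0],
 [1, -1, -1, 1],
 [1, -1, 1, 0],
 [-1, 1, 0, 0]]
  V a = (-3, -3, -6, 4)
Solving gives a = (-3, 1, -2, -1).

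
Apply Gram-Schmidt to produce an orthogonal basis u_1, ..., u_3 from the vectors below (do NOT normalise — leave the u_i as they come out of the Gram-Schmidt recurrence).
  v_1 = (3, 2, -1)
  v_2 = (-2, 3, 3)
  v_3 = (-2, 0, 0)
Orthogonal basis:
  u_1 = (3, 2, -1)
  u_2 = (-19/14, 24/7, 39/14)
  u_3 = (-162/299, 126/299, -18/23)

Apply the Gram-Schmidt recurrence
  u_1 = v_1
  u_i = v_i − Σ_{j<i} ((v_i · u_j) / (u_j · u_j)) · u_j.

Step by step this gives:
  u_1 = (3, 2, -1)
  u_2 = (-19/14, 24/7, 39/14)
  u_3 = (-162/299, 126/299, -18/23)

Orthogonality check:
  u_2 · u_1 = 0 (should be 0)
  u_3 · u_1 = 0 (should be 0)
  u_3 · u_2 = 0 (should be 0)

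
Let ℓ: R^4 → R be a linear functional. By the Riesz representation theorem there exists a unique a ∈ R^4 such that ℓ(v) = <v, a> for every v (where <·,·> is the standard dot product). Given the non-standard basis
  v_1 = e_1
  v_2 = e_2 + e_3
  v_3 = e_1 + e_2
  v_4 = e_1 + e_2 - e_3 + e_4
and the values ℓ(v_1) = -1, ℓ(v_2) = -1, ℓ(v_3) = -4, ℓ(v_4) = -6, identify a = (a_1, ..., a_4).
a = (-1, -3, 2, 0)

Write a = (a_1, ..., a_4) in the standard basis. For each basis vector v_i, ℓ(v_i) = <v_i, a> is a linear equation in the a_j's. Collect the n equations into a matrix system V a = ℓ, where row i of V is v_i (expressed in the standard basis). Since V is invertible (lower-triangular with 1s on the diagonal, up to permutation), solve by back-substitution:
  V =
[[1, 0, 0, 0],
 [0, 1, 1, 0],
 [1, 1, 0, 0],
 [1, 1, -1, 1]]
  V a = (-1, -1, -4, -6)
Solving gives a = (-1, -3, 2, 0).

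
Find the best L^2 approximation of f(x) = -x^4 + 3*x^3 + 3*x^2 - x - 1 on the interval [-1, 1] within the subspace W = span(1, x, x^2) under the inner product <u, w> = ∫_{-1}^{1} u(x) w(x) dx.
g(x) = 15*x^2/7 + 4*x/5 - 32/35

The best approximation g ∈ W is the orthogonal projection of f onto W. Writing g = a_0 + a_1 x + a_2 x^2, the coefficients solve the normal equations G · a = b where
  G_{ij} = <φ_i, φ_j> and b_i = <f, φ_i>, with φ_0 = 1, φ_1 = x, φ_2 = x^2.
G =
  [2, 0, 2/3]
  [0, 2/3, 0]
  [2/3, 0, 2/5],
b = (-2/5, 8/15, 26/105).
Solving gives a_0 = -32/35, a_1 = 4/5, a_2 = 15/7, so
  g(x) = 15*x^2/7 + 4*x/5 - 32/35.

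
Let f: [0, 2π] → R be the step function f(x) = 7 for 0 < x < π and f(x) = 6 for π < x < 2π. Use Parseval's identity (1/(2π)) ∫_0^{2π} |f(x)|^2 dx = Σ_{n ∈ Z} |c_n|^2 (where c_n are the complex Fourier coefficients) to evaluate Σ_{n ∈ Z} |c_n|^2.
Σ |c_n|^2 = 85/2

Parseval equates the L^2 energy of f (normalised by 1/(2π)) with the ℓ^2 sum of its Fourier coefficients: (1/(2π)) ∫_0^{2π} |f|^2 = Σ |c_n|^2.
Compute the left side: (1/(2π)) [∫_0^π 7^2 dx + ∫_π^{2π} 6^2 dx] = (1/(2π)) · (49π + 36π) = (49 + 36)/2 = 85/2.
So Σ_{n ∈ Z} |c_n|^2 = 85/2.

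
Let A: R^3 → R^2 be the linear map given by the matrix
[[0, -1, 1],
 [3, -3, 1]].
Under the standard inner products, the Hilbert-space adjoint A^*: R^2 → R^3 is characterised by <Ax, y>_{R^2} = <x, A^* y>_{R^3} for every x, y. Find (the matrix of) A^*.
A^* = A^T =
[[0, 3],
 [-1, -3],
 [1, 1]]

For real matrices with standard dot products, the defining identity <Ax, y> = <x, A^* y> gives (Ax)^T y = x^T (A^*) y, i.e. x^T A^T y = x^T (A^*) y. Since this holds for all x, y, we must have A^* = A^T. Therefore
A^* =
[[0, 3],
 [-1, -3],
 [1, 1]].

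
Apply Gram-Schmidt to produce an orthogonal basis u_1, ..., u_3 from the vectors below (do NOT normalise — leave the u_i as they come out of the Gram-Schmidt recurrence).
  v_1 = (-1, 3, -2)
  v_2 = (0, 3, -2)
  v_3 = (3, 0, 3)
Orthogonal basis:
  u_1 = (-1, 3, -2)
  u_2 = (13/14, 3/14, -1/7)
  u_3 = (0, 18/13, 27/13)

Apply the Gram-Schmidt recurrence
  u_1 = v_1
  u_i = v_i − Σ_{j<i} ((v_i · u_j) / (u_j · u_j)) · u_j.

Step by step this gives:
  u_1 = (-1, 3, -2)
  u_2 = (13/14, 3/14, -1/7)
  u_3 = (0, 18/13, 27/13)

Orthogonality check:
  u_2 · u_1 = 0 (should be 0)
  u_3 · u_1 = 0 (should be 0)
  u_3 · u_2 = 0 (should be 0)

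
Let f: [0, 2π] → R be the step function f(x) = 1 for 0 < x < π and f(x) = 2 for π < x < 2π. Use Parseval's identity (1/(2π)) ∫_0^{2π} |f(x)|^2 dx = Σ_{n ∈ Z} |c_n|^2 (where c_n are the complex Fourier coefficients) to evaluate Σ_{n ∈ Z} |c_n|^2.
Σ |c_n|^2 = 5/2

Parseval equates the L^2 energy of f (normalised by 1/(2π)) with the ℓ^2 sum of its Fourier coefficients: (1/(2π)) ∫_0^{2π} |f|^2 = Σ |c_n|^2.
Compute the left side: (1/(2π)) [∫_0^π 1^2 dx + ∫_π^{2π} 2^2 dx] = (1/(2π)) · (1π + 4π) = (1 + 4)/2 = 5/2.
So Σ_{n ∈ Z} |c_n|^2 = 5/2.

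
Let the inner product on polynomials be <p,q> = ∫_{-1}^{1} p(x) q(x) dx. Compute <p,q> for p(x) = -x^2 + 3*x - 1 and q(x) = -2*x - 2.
<p,q> = 4/3

Expand the product: p(x)·q(x) = 2*x^3 - 4*x^2 - 4*x + 2.
∫_{-1}^{1} of each monomial x^k gives [2/(k+1) if k even, 0 if k odd]. Integrating term-by-term (or equivalently evaluating the antiderivative F(x) = x^4/2 - 4*x^3/3 - 2*x^2 + 2*x at the endpoints):
  F(1) − F(−1) = -5/6 − (-13/6) = 4/3.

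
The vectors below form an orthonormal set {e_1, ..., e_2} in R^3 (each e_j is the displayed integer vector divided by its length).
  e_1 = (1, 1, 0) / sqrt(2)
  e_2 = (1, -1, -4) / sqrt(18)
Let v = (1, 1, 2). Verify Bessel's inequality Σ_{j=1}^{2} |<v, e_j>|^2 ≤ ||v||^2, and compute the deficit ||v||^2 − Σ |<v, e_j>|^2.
Σ |<v, e_j>|^2 = 50/9; ||v||^2 = 6; deficit = 4/9

Write each e_j = u_j / sqrt(<u_j, u_j>) where u_j is the displayed integer vector. Then <v, e_j> = <v, u_j> / sqrt(<u_j, u_j>), so |<v, e_j>|^2 = <v, u_j>^2 / <u_j, u_j>.
Coefficients: <v, e_1> = 2/sqrt(2), <v, e_2> = -8/sqrt(18).
Square and sum: Σ |<v, e_j>|^2 = 50/9.
Compute ||v||^2 = v·v = 6.
Deficit = 6 − 50/9 = 4/9 ≥ 0, confirming Bessel's inequality. (The deficit equals ||v − Σ <v,e_j> e_j||^2, the squared distance from v to span{e_j}.)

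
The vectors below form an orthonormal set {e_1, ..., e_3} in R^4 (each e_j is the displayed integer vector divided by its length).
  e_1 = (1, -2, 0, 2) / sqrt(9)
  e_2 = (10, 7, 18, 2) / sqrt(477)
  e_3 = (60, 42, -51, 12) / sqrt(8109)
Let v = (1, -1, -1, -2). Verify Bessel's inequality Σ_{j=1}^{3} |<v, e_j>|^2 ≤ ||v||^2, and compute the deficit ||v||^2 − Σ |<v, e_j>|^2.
Σ |<v, e_j>|^2 = 19/17; ||v||^2 = 7; deficit = 100/17

Write each e_j = u_j / sqrt(<u_j, u_j>) where u_j is the displayed integer vector. Then <v, e_j> = <v, u_j> / sqrt(<u_j, u_j>), so |<v, e_j>|^2 = <v, u_j>^2 / <u_j, u_j>.
Coefficients: <v, e_1> = -1/sqrt(9), <v, e_2> = -19/sqrt(477), <v, e_3> = 45/sqrt(8109).
Square and sum: Σ |<v, e_j>|^2 = 19/17.
Compute ||v||^2 = v·v = 7.
Deficit = 7 − 19/17 = 100/17 ≥ 0, confirming Bessel's inequality. (The deficit equals ||v − Σ <v,e_j> e_j||^2, the squared distance from v to span{e_j}.)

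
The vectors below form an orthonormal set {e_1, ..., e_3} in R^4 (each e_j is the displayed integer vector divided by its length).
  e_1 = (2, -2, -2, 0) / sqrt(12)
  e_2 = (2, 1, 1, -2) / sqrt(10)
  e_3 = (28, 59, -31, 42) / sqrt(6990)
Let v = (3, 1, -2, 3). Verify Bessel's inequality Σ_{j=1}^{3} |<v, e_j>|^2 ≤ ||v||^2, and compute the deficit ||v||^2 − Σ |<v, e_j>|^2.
Σ |<v, e_j>|^2 = 4918/233; ||v||^2 = 23; deficit = 441/233

Write each e_j = u_j / sqrt(<u_j, u_j>) where u_j is the displayed integer vector. Then <v, e_j> = <v, u_j> / sqrt(<u_j, u_j>), so |<v, e_j>|^2 = <v, u_j>^2 / <u_j, u_j>.
Coefficients: <v, e_1> = 8/sqrt(12), <v, e_2> = -1/sqrt(10), <v, e_3> = 331/sqrt(6990).
Square and sum: Σ |<v, e_j>|^2 = 4918/233.
Compute ||v||^2 = v·v = 23.
Deficit = 23 − 4918/233 = 441/233 ≥ 0, confirming Bessel's inequality. (The deficit equals ||v − Σ <v,e_j> e_j||^2, the squared distance from v to span{e_j}.)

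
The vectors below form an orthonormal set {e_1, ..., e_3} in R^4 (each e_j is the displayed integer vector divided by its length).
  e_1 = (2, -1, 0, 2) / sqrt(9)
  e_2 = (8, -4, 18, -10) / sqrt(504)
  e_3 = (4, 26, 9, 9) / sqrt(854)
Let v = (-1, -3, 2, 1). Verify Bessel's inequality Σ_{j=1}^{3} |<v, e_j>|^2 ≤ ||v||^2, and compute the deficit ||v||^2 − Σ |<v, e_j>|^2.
Σ |<v, e_j>|^2 = 386/61; ||v||^2 = 15; deficit = 529/61

Write each e_j = u_j / sqrt(<u_j, u_j>) where u_j is the displayed integer vector. Then <v, e_j> = <v, u_j> / sqrt(<u_j, u_j>), so |<v, e_j>|^2 = <v, u_j>^2 / <u_j, u_j>.
Coefficients: <v, e_1> = 3/sqrt(9), <v, e_2> = 30/sqrt(504), <v, e_3> = -55/sqrt(854).
Square and sum: Σ |<v, e_j>|^2 = 386/61.
Compute ||v||^2 = v·v = 15.
Deficit = 15 − 386/61 = 529/61 ≥ 0, confirming Bessel's inequality. (The deficit equals ||v − Σ <v,e_j> e_j||^2, the squared distance from v to span{e_j}.)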